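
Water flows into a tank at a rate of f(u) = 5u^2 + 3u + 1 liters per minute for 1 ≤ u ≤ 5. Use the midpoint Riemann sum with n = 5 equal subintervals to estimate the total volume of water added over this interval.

Δu = (5 − 1)/5 = 0.8.
Midpoints: 1.4, 2.2, 3, 3.8, 4.6.
f(1.4) = 15, f(2.2) = 31.8, f(3) = 55, f(3.8) = 84.6, f(4.6) = 120.6.
Sum = Δu · [f(1.4) + f(2.2) + f(3) + f(3.8) + f(4.6)].
Sum = 245.6.

245.6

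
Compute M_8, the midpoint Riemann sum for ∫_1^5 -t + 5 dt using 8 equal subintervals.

8

Δt = (5 − 1)/8 = 0.5.
Midpoints: 1.25, 1.75, 2.25, 2.75, 3.25, 3.75, 4.25, 4.75.
f(1.25) = 3.75, f(1.75) = 3.25, f(2.25) = 2.75, f(2.75) = 2.25, f(3.25) = 1.75, f(3.75) = 1.25, f(4.25) = 0.75, f(4.75) = 0.25.
Sum = Δt · [f(1.25) + f(1.75) + f(2.25) + ...].
Sum = 8.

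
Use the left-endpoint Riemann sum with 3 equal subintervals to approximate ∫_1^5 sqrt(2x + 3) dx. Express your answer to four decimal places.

10.9593

Δx = (5 − 1)/3 = 4/3.
Left endpoints: 1, 7/3, 11/3.
f(1) ≈ 2.2361, f(7/3) ≈ 2.7689, f(11/3) ≈ 3.2146.
Sum = Δx · [f(1) + f(7/3) + f(11/3)].
Sum ≈ 10.9593.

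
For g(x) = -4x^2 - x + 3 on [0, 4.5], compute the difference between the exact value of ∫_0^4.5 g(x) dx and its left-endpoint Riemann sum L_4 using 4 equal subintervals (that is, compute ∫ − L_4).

-44.296875

Exact integral: ∫_0^4.5 g(x) dx = -118.125.
L_4 = -73.828125.
Error = -118.125 − (-73.828125) = -44.296875.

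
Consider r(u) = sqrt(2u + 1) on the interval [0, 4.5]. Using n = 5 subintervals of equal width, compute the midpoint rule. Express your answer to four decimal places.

Δu = (4.5 − 0)/5 = 0.9.
Midpoints: 0.45, 1.35, 2.25, 3.15, 4.05.
r(0.45) ≈ 1.3784, r(1.35) ≈ 1.9235, r(2.25) ≈ 2.3452, r(3.15) ≈ 2.7019, r(4.05) ≈ 3.0166.
Sum = Δu · [r(0.45) + r(1.35) + r(2.25) + r(3.15) + r(4.05)].
Sum ≈ 10.2291.

10.2291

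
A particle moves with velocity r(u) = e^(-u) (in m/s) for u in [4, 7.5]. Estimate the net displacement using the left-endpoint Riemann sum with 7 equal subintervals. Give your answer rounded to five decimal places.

0.02257

Δu = (7.5 − 4)/7 = 0.5.
Left endpoints: 4, 4.5, 5, 5.5, 6, 6.5, 7.
r(4) ≈ 0.01832, r(4.5) ≈ 0.01111, r(5) ≈ 0.00674, r(5.5) ≈ 0.00409, r(6) ≈ 0.00248, r(6.5) ≈ 0.00150, r(7) ≈ 0.00091.
Sum = Δu · [r(4) + r(4.5) + r(5) + ...].
Sum ≈ 0.02257.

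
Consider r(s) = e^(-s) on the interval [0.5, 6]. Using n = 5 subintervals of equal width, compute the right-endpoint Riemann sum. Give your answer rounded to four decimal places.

0.3315

Δs = (6 − 0.5)/5 = 1.1.
Right endpoints: 1.6, 2.7, 3.8, 4.9, 6.
r(1.6) ≈ 0.2019, r(2.7) ≈ 0.0672, r(3.8) ≈ 0.0224, r(4.9) ≈ 0.0074, r(6) ≈ 0.0025.
Sum = Δs · [r(1.6) + r(2.7) + r(3.8) + r(4.9) + r(6)].
Sum ≈ 0.3315.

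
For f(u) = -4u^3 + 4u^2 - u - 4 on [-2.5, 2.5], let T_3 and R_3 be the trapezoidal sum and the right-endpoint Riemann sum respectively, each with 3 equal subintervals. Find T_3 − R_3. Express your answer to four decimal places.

108.3333

T_3 ≈ 30.925926.
R_3 ≈ -77.407407.
T_3 − R_3 ≈ 108.3333.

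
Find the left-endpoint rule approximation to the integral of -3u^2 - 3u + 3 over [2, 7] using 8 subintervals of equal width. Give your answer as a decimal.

-341.6015625

Δu = (7 − 2)/8 = 0.625.
Left endpoints: 2, 2.625, 3.25, 3.875, 4.5, 5.125, 5.75, 6.375.
f(2) = -15, f(2.625) = -25.546875, f(3.25) = -38.4375, f(3.875) = -53.671875, f(4.5) = -71.25, f(5.125) = -91.171875, f(5.75) = -113.4375, f(6.375) = -138.046875.
Sum = Δu · [f(2) + f(2.625) + f(3.25) + ...].
Sum = -341.6015625.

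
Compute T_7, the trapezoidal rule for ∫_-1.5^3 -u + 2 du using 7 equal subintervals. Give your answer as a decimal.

5.625

Δu = (3 − (-1.5))/7 = 9/14.
f(-1.5) = 3.5, f(-6/7) = 20/7, f(-3/14) = 31/14, f(3/7) = 11/7, f(15/14) = 13/14, f(12/7) = 2/7, f(33/14) = -5/14, f(3) = -1.
T_7 = (Δu/2)·[f(u_0) + 2f(u_1) + ... + 2f(u_{6}) + f(u_7)].
Sum = 5.625.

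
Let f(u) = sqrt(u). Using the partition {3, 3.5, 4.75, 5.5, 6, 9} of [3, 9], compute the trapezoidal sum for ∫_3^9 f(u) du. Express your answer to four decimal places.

14.5018

Subinterval widths: 0.5, 1.25, 0.75, 0.5, 3.
f(3) ≈ 1.7321, f(3.5) ≈ 1.8708, f(4.75) ≈ 2.1794, f(5.5) ≈ 2.3452, f(6) ≈ 2.4495, f(9) ≈ 3.0000.
On each subinterval the trapezoid contributes (Δu_i/2)·[f(u_{i-1}) + f(u_i)].
Sum ≈ 14.5018.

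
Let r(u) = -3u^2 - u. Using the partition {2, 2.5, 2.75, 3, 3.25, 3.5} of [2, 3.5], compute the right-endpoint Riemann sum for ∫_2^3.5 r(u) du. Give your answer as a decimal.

Subinterval widths: 0.5, 0.25, 0.25, 0.25, 0.25.
Right endpoints: 2.5, 2.75, 3, 3.25, 3.5.
r(2.5) = -21.25, r(2.75) = -25.4375, r(3) = -30, r(3.25) = -34.9375, r(3.5) = -40.25.
Sum = Σ Δu_i · r(u_i).
Sum = -43.28125.

-43.28125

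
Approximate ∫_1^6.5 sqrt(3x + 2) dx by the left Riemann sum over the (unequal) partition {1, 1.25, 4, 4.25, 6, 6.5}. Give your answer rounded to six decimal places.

Subinterval widths: 0.25, 2.75, 0.25, 1.75, 0.5.
Left endpoints: 1, 1.25, 4, 4.25, 6.
f(1) ≈ 2.236068, f(1.25) ≈ 2.397916, f(4) ≈ 3.741657, f(4.25) ≈ 3.840573, f(6) ≈ 4.472136.
Sum = Σ Δx_i · f(x_i).
Sum ≈ 17.045770.

17.045770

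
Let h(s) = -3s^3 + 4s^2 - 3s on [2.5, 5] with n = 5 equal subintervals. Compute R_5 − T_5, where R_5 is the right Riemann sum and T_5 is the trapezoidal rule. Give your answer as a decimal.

-65.15625

R_5 = -390.
T_5 = -324.84375.
R_5 − T_5 = -65.15625.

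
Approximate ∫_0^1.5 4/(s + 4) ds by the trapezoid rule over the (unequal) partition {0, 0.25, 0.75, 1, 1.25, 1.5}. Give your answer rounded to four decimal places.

Subinterval widths: 0.25, 0.5, 0.25, 0.25, 0.25.
f(0) = 1, f(0.25) = 16/17, f(0.75) = 16/19, f(1) = 0.8, f(1.25) = 16/21, f(1.5) = 8/11.
On each subinterval the trapezoid contributes (Δs_i/2)·[f(s_{i-1}) + f(s_i)].
Sum ≈ 1.2751.

1.2751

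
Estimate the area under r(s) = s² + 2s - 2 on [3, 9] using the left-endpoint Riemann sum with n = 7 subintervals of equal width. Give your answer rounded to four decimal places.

Δs = (9 − 3)/7 = 6/7.
Left endpoints: 3, 27/7, 33/7, 39/7, 45/7, 51/7, 57/7.
r(3) = 13, r(27/7) = 1009/49, r(33/7) = 1453/49, r(39/7) = 1969/49, r(45/7) = 2557/49, r(51/7) = 3217/49, r(57/7) = 3949/49.
Sum = Δs · [r(3) + r(27/7) + r(33/7) + ...].
Sum ≈ 258.7347.

258.7347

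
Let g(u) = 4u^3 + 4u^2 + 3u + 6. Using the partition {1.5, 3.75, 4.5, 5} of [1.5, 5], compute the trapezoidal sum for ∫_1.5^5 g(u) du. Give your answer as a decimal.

Subinterval widths: 2.25, 0.75, 0.5.
g(1.5) = 33, g(3.75) = 284.4375, g(4.5) = 465, g(5) = 621.
On each subinterval the trapezoid contributes (Δu_i/2)·[g(u_{i-1}) + g(u_i)].
Sum = 909.65625.

909.65625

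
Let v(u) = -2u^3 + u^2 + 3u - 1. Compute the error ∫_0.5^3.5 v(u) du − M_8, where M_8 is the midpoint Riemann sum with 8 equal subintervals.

-0.38671875

Exact integral: ∫_0.5^3.5 v(u) du = -45.75.
M_8 = -45.36328125.
Error = -45.75 − (-45.36328125) = -0.38671875.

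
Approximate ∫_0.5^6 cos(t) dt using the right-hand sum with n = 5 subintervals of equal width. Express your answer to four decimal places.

Δt = (6 − 0.5)/5 = 1.1.
Right endpoints: 1.6, 2.7, 3.8, 4.9, 6.
f(1.6) ≈ -0.0292, f(2.7) ≈ -0.9041, f(3.8) ≈ -0.7910, f(4.9) ≈ 0.1865, f(6) ≈ 0.9602.
Sum = Δt · [f(1.6) + f(2.7) + f(3.8) + f(4.9) + f(6)].
Sum ≈ -0.6353.

-0.6353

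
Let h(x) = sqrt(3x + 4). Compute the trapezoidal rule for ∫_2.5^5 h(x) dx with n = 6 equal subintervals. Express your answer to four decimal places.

Δx = (5 − 2.5)/6 = 5/12.
h(2.5) ≈ 3.3912, h(35/12) ≈ 3.5707, h(10/3) ≈ 3.7417, h(3.75) ≈ 3.9051, h(25/6) ≈ 4.0620, h(55/12) ≈ 4.2131, h(5) ≈ 4.3589.
T_6 = (Δx/2)·[h(x_0) + 2h(x_1) + ... + 2h(x_{5}) + h(x_6)].
Sum ≈ 9.7365.

9.7365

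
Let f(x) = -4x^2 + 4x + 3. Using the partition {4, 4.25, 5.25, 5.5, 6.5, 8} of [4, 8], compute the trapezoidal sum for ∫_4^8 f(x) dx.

-492.9375

Subinterval widths: 0.25, 1, 0.25, 1, 1.5.
f(4) = -45, f(4.25) = -52.25, f(5.25) = -86.25, f(5.5) = -96, f(6.5) = -140, f(8) = -221.
On each subinterval the trapezoid contributes (Δx_i/2)·[f(x_{i-1}) + f(x_i)].
Sum = -492.9375.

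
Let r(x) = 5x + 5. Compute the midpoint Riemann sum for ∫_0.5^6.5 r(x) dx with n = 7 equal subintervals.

Δx = (6.5 − 0.5)/7 = 6/7.
Midpoints: 13/14, 25/14, 37/14, 3.5, 61/14, 73/14, 85/14.
r(13/14) = 135/14, r(25/14) = 195/14, r(37/14) = 255/14, r(3.5) = 22.5, r(61/14) = 375/14, r(73/14) = 435/14, r(85/14) = 495/14.
Sum = Δx · [r(13/14) + r(25/14) + r(37/14) + ...].
Sum = 135.

135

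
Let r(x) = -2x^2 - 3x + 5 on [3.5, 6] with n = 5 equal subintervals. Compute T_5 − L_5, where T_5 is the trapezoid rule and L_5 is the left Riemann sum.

-13.75

T_5 = -138.75.
L_5 = -125.
T_5 − L_5 = -13.75.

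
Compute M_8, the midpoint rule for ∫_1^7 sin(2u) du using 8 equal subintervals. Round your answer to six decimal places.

-0.304166

Δu = (7 − 1)/8 = 0.75.
Midpoints: 1.375, 2.125, 2.875, 3.625, 4.375, 5.125, 5.875, 6.625.
f(1.375) ≈ 0.381661, f(2.125) ≈ -0.894989, f(2.875) ≈ -0.508279, f(3.625) ≈ 0.823081, f(4.375) ≈ 0.624724, f(5.125) ≈ -0.734698, f(5.875) ≈ -0.728665, f(6.625) ≈ 0.631611.
Sum = Δu · [f(1.375) + f(2.125) + f(2.875) + ...].
Sum ≈ -0.304166.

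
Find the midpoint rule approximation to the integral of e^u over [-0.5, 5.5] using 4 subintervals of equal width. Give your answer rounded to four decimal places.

222.6199

Δu = (5.5 − (-0.5))/4 = 1.5.
Midpoints: 0.25, 1.75, 3.25, 4.75.
f(0.25) ≈ 1.2840, f(1.75) ≈ 5.7546, f(3.25) ≈ 25.7903, f(4.75) ≈ 115.5843.
Sum = Δu · [f(0.25) + f(1.75) + f(3.25) + f(4.75)].
Sum ≈ 222.6199.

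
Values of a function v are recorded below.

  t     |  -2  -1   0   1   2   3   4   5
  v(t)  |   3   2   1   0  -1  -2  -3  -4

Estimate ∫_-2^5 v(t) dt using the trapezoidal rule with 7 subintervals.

Δt = 1.
T_7 = (1/2)·[3 + 2·2 + 2·1 + 2·0 + 2·(-1) + 2·(-2) + 2·(-3) + (-4)] = -3.5.

-3.5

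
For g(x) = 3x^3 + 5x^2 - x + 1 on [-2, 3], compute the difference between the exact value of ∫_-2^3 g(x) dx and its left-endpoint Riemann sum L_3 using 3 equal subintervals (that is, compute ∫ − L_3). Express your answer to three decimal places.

82.176

Exact integral: ∫_-2^3 g(x) dx ≈ 109.58333.
L_3 ≈ 27.40741.
Error ≈ 109.58333 − 27.40741 ≈ 82.176.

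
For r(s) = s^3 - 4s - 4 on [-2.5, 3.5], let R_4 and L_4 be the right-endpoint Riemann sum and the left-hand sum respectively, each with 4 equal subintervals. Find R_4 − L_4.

51.75

R_4 = 21.
L_4 = -30.75.
R_4 − L_4 = 51.75.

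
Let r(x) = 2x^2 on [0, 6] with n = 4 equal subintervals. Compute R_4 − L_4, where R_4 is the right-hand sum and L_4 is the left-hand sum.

R_4 = 202.5.
L_4 = 94.5.
R_4 − L_4 = 108.

108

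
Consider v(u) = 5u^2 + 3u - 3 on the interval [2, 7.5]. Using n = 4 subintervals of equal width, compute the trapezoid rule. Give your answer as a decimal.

760.33203125

Δu = (7.5 − 2)/4 = 1.375.
v(2) = 23, v(3.375) = 64.078125, v(4.75) = 124.0625, v(6.125) = 202.953125, v(7.5) = 300.75.
T_4 = (Δu/2)·[v(u_0) + 2v(u_1) + 2v(u_2) + 2v(u_3) + v(u_4)].
Sum = 760.33203125.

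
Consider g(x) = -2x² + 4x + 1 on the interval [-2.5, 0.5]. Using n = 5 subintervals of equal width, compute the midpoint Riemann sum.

Δx = (0.5 − (-2.5))/5 = 0.6.
Midpoints: -2.2, -1.6, -1, -0.4, 0.2.
g(-2.2) = -17.48, g(-1.6) = -10.52, g(-1) = -5, g(-0.4) = -0.92, g(0.2) = 1.72.
Sum = Δx · [g(-2.2) + g(-1.6) + g(-1) + g(-0.4) + g(0.2)].
Sum = -19.32.

-19.32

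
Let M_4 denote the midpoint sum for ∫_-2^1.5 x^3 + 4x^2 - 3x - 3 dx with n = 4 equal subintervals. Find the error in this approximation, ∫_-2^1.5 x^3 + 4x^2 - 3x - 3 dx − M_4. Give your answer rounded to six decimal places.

Exact integral: ∫_-2^1.5 f(x) dx ≈ 4.55729167.
M_4 ≈ 3.83154297.
Error ≈ 4.55729167 − 3.83154297 ≈ 0.725749.

0.725749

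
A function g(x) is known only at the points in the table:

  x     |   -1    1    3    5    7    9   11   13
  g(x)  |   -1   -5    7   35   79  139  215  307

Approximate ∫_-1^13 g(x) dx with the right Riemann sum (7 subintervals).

1554

Δx = 2.
Sum = 2·[(-5) + 7 + 35 + 79 + 139 + 215 + 307] = 1554.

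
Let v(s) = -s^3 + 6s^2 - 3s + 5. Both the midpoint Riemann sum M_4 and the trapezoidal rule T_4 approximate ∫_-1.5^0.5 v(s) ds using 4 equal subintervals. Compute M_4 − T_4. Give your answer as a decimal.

M_4 = 20.9375.
T_4 = 21.875.
M_4 − T_4 = -0.9375.

-0.9375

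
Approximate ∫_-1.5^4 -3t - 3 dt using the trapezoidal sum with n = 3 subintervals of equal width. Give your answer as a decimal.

Δt = (4 − (-1.5))/3 = 11/6.
f(-1.5) = 1.5, f(1/3) = -4, f(13/6) = -9.5, f(4) = -15.
T_3 = (Δt/2)·[f(t_0) + 2f(t_1) + 2f(t_2) + f(t_3)].
Sum = -37.125.

-37.125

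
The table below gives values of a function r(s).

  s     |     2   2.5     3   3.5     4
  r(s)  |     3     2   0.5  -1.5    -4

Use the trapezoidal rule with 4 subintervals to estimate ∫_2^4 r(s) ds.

Δs = 0.5.
T_4 = (0.5/2)·[3 + 2·2 + 2·0.5 + 2·(-1.5) + (-4)] = 0.25.

0.25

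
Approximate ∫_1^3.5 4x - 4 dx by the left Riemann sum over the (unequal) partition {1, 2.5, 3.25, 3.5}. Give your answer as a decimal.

6.75

Subinterval widths: 1.5, 0.75, 0.25.
Left endpoints: 1, 2.5, 3.25.
f(1) = 0, f(2.5) = 6, f(3.25) = 9.
Sum = Σ Δx_i · f(x_i).
Sum = 6.75.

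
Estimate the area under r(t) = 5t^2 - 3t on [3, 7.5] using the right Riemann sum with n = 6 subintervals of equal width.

Δt = (7.5 − 3)/6 = 0.75.
Right endpoints: 3.75, 4.5, 5.25, 6, 6.75, 7.5.
r(3.75) = 59.0625, r(4.5) = 87.75, r(5.25) = 122.0625, r(6) = 162, r(6.75) = 207.5625, r(7.5) = 258.75.
Sum = Δt · [r(3.75) + r(4.5) + r(5.25) + ...].
Sum = 672.890625.

672.890625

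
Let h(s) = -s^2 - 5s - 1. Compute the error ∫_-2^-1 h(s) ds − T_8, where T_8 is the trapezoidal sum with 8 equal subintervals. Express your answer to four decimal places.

0.0026

Exact integral: ∫_-2^-1 h(s) ds ≈ 4.166667.
T_8 = 4.1640625.
Error ≈ 4.166667 − 4.1640625 ≈ 0.0026.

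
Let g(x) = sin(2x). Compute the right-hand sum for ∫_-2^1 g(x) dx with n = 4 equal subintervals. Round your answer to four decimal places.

Δx = (1 − (-2))/4 = 0.75.
Right endpoints: -1.25, -0.5, 0.25, 1.
g(-1.25) ≈ -0.5985, g(-0.5) ≈ -0.8415, g(0.25) ≈ 0.4794, g(1) ≈ 0.9093.
Sum = Δx · [g(-1.25) + g(-0.5) + g(0.25) + g(1)].
Sum ≈ -0.0384.

-0.0384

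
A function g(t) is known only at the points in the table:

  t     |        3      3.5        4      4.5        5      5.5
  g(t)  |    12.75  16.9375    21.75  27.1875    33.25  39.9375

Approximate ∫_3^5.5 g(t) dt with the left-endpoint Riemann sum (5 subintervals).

Δt = 0.5.
Sum = 0.5·[12.75 + 16.9375 + 21.75 + 27.1875 + 33.25] = 55.9375.

55.9375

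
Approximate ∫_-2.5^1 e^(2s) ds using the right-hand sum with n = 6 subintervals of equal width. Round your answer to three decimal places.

6.254

Δs = (1 − (-2.5))/6 = 7/12.
Right endpoints: -23/12, -4/3, -0.75, -1/6, 5/12, 1.
f(-23/12) ≈ 0.022, f(-4/3) ≈ 0.069, f(-0.75) ≈ 0.223, f(-1/6) ≈ 0.717, f(5/12) ≈ 2.301, f(1) ≈ 7.389.
Sum = Δs · [f(-23/12) + f(-4/3) + f(-0.75) + ...].
Sum ≈ 6.254.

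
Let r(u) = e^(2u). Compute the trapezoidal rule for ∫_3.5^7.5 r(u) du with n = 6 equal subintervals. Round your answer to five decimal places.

Δu = (7.5 − 3.5)/6 = 2/3.
r(3.5) ≈ 1096.63316, r(25/6) ≈ 4160.26201, r(29/6) ≈ 15782.65240, r(5.5) ≈ 59874.14172, r(37/6) ≈ 227142.60915, r(41/6) ≈ 861703.62383, r(7.5) ≈ 3269017.37247.
T_6 = (Δu/2)·[r(u_0) + 2r(u_1) + ... + 2r(u_{5}) + r(u_6)].
Sum ≈ 1869146.86128.

1869146.86128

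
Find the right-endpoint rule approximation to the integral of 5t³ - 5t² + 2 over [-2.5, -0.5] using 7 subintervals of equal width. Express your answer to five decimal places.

-55.97449

Δt = (-0.5 − (-2.5))/7 = 2/7.
Right endpoints: -31/14, -27/14, -23/14, -19/14, -15/14, -11/14, -0.5.
f(-31/14) = -210737/2744, f(-27/14) = -143957/2744, f(-23/14) = -92377/2744, f(-19/14) = -54077/2744, f(-15/14) = -27137/2744, f(-11/14) = -9637/2744, f(-0.5) = 0.125.
Sum = Δt · [f(-31/14) + f(-27/14) + f(-23/14) + ...].
Sum ≈ -55.97449.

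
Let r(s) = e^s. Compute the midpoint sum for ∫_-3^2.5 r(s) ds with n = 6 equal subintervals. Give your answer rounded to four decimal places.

11.7181

Δs = (2.5 − (-3))/6 = 11/12.
Midpoints: -61/24, -1.625, -17/24, 5/24, 1.125, 49/24.
r(-61/24) ≈ 0.0787, r(-1.625) ≈ 0.1969, r(-17/24) ≈ 0.4925, r(5/24) ≈ 1.2316, r(1.125) ≈ 3.0802, r(49/24) ≈ 7.7034.
Sum = Δs · [r(-61/24) + r(-1.625) + r(-17/24) + ...].
Sum ≈ 11.7181.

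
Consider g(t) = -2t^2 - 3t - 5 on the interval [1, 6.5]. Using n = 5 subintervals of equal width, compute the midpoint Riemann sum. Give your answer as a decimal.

-270.6825

Δt = (6.5 − 1)/5 = 1.1.
Midpoints: 1.55, 2.65, 3.75, 4.85, 5.95.
g(1.55) = -14.455, g(2.65) = -26.995, g(3.75) = -44.375, g(4.85) = -66.595, g(5.95) = -93.655.
Sum = Δt · [g(1.55) + g(2.65) + g(3.75) + g(4.85) + g(5.95)].
Sum = -270.6825.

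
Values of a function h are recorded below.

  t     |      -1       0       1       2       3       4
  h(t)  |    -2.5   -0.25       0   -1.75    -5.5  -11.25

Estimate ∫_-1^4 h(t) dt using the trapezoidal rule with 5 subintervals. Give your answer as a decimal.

Δt = 1.
T_5 = (1/2)·[(-2.5) + 2·(-0.25) + 2·0 + 2·(-1.75) + 2·(-5.5) + (-11.25)] = -14.375.

-14.375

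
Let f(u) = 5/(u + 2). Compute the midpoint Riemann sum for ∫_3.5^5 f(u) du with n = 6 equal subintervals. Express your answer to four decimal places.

Δu = (5 − 3.5)/6 = 0.25.
Midpoints: 3.625, 3.875, 4.125, 4.375, 4.625, 4.875.
f(3.625) = 8/9, f(3.875) = 40/47, f(4.125) = 40/49, f(4.375) = 40/51, f(4.625) = 40/53, f(4.875) = 8/11.
Sum = Δu · [f(3.625) + f(3.875) + f(4.125) + ...].
Sum ≈ 1.2056.

1.2056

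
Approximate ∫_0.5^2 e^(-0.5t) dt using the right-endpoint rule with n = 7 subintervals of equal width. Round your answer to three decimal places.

0.779

Δt = (2 − 0.5)/7 = 3/14.
Right endpoints: 5/7, 13/14, 8/7, 19/14, 11/7, 25/14, 2.
f(5/7) ≈ 0.700, f(13/14) ≈ 0.629, f(8/7) ≈ 0.565, f(19/14) ≈ 0.507, f(11/7) ≈ 0.456, f(25/14) ≈ 0.409, f(2) ≈ 0.368.
Sum = Δt · [f(5/7) + f(13/14) + f(8/7) + ...].
Sum ≈ 0.779.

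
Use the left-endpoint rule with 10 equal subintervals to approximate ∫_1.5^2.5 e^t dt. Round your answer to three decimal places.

Δt = (2.5 − 1.5)/10 = 0.1.
Left endpoints: 1.5, 1.6, 1.7, 1.8, 1.9, 2, 2.1, 2.2, 2.3, 2.4.
f(1.5) ≈ 4.482, f(1.6) ≈ 4.953, f(1.7) ≈ 5.474, f(1.8) ≈ 6.050, f(1.9) ≈ 6.686, f(2) ≈ 7.389, f(2.1) ≈ 8.166, f(2.2) ≈ 9.025, f(2.3) ≈ 9.974, f(2.4) ≈ 11.023.
Sum = Δt · [f(1.5) + f(1.6) + f(1.7) + ...].
Sum ≈ 7.322.

7.322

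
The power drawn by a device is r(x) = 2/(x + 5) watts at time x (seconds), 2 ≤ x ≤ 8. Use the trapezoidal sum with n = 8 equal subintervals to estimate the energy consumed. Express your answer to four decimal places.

1.2394

Δx = (8 − 2)/8 = 0.75.
r(2) = 2/7, r(2.75) = 8/31, r(3.5) = 4/17, r(4.25) = 8/37, r(5) = 0.2, r(5.75) = 8/43, r(6.5) = 4/23, r(7.25) = 8/49, r(8) = 2/13.
T_8 = (Δx/2)·[r(x_0) + 2r(x_1) + ... + 2r(x_{7}) + r(x_8)].
Sum ≈ 1.2394.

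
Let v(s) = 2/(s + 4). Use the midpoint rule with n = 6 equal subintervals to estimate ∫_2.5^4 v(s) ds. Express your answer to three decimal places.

0.415

Δs = (4 − 2.5)/6 = 0.25.
Midpoints: 2.625, 2.875, 3.125, 3.375, 3.625, 3.875.
v(2.625) = 16/53, v(2.875) = 16/55, v(3.125) = 16/57, v(3.375) = 16/59, v(3.625) = 16/61, v(3.875) = 16/63.
Sum = Δs · [v(2.625) + v(2.875) + v(3.125) + ...].
Sum ≈ 0.415.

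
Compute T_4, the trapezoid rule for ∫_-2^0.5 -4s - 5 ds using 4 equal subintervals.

-5

Δs = (0.5 − (-2))/4 = 0.625.
f(-2) = 3, f(-1.375) = 0.5, f(-0.75) = -2, f(-0.125) = -4.5, f(0.5) = -7.
T_4 = (Δs/2)·[f(s_0) + 2f(s_1) + 2f(s_2) + 2f(s_3) + f(s_4)].
Sum = -5.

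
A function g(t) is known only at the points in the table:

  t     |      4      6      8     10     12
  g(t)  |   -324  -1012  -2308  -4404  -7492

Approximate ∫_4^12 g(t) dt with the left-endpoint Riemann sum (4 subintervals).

-16096

Δt = 2.
Sum = 2·[(-324) + (-1012) + (-2308) + (-4404)] = -16096.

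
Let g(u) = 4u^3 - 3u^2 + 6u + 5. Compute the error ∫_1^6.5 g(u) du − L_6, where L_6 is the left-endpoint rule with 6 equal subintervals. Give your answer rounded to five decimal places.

Exact integral: ∫_1^6.5 g(u) du = 1661.6875.
L_6 ≈ 1233.9861111.
Error ≈ 1661.6875 − 1233.9861111 ≈ 427.70139.

427.70139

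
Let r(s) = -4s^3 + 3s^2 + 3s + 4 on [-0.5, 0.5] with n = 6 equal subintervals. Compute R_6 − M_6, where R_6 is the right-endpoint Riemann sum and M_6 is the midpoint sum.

R_6 ≈ 4.4305556.
M_6 ≈ 4.2430556.
R_6 − M_6 = 0.1875.

0.1875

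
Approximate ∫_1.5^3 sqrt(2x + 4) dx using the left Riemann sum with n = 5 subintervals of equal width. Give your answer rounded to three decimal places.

Δx = (3 − 1.5)/5 = 0.3.
Left endpoints: 1.5, 1.8, 2.1, 2.4, 2.7.
f(1.5) ≈ 2.646, f(1.8) ≈ 2.757, f(2.1) ≈ 2.864, f(2.4) ≈ 2.966, f(2.7) ≈ 3.066.
Sum = Δx · [f(1.5) + f(1.8) + f(2.1) + f(2.4) + f(2.7)].
Sum ≈ 4.290.

4.290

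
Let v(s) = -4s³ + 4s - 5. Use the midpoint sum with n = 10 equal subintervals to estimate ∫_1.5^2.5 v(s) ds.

Δs = (2.5 − 1.5)/10 = 0.1.
Midpoints: 1.55, 1.65, 1.75, 1.85, 1.95, 2.05, 2.15, 2.25, 2.35, 2.45.
v(1.55) = -13.6955, v(1.65) = -16.3685, v(1.75) = -19.4375, v(1.85) = -22.9265, v(1.95) = -26.8595, v(2.05) = -31.2605, v(2.15) = -36.1535, v(2.25) = -41.5625, v(2.35) = -47.5115, v(2.45) = -54.0245.
Sum = Δs · [v(1.55) + v(1.65) + v(1.75) + ...].
Sum = -30.98.

-30.98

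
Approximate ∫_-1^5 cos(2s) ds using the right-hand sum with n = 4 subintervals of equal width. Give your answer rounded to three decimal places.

Δs = (5 − (-1))/4 = 1.5.
Right endpoints: 0.5, 2, 3.5, 5.
f(0.5) ≈ 0.540, f(2) ≈ -0.654, f(3.5) ≈ 0.754, f(5) ≈ -0.839.
Sum = Δs · [f(0.5) + f(2) + f(3.5) + f(5)].
Sum ≈ -0.298.

-0.298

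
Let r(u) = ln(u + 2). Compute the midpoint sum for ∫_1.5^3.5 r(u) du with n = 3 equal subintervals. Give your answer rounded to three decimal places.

2.993

Δu = (3.5 − 1.5)/3 = 2/3.
Midpoints: 11/6, 2.5, 19/6.
r(11/6) ≈ 1.344, r(2.5) ≈ 1.504, r(19/6) ≈ 1.642.
Sum = Δu · [r(11/6) + r(2.5) + r(19/6)].
Sum ≈ 2.993.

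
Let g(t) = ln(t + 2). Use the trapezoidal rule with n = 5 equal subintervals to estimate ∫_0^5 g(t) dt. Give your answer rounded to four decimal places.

7.2056

Δt = (5 − 0)/5 = 1.
g(0) ≈ 0.6931, g(1) ≈ 1.0986, g(2) ≈ 1.3863, g(3) ≈ 1.6094, g(4) ≈ 1.7918, g(5) ≈ 1.9459.
T_5 = (Δt/2)·[g(t_0) + 2g(t_1) + ... + 2g(t_{4}) + g(t_5)].
Sum ≈ 7.2056.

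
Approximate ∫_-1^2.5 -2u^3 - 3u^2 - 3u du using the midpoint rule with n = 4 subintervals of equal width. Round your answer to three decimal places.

-41.856

Δu = (2.5 − (-1))/4 = 0.875.
Midpoints: -0.5625, 0.3125, 1.1875, 2.0625.
f(-0.5625) = 2241/2048, f(0.3125) = -2645/2048, f(1.1875) = -22819/2048, f(2.0625) = -74745/2048.
Sum = Δu · [f(-0.5625) + f(0.3125) + f(1.1875) + f(2.0625)].
Sum ≈ -41.856.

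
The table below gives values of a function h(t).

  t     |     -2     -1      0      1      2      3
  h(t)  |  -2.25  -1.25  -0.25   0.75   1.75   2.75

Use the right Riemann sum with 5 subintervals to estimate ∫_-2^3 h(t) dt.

Δt = 1.
Sum = 1·[(-1.25) + (-0.25) + 0.75 + 1.75 + 2.75] = 3.75.

3.75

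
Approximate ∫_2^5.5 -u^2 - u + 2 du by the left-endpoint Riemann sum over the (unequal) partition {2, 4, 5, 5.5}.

Subinterval widths: 2, 1, 0.5.
Left endpoints: 2, 4, 5.
f(2) = -4, f(4) = -18, f(5) = -28.
Sum = Σ Δu_i · f(u_i).
Sum = -40.

-40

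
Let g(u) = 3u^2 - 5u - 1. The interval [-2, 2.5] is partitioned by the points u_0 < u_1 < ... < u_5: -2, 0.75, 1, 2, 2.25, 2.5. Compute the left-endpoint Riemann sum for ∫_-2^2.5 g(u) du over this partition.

Subinterval widths: 2.75, 0.25, 1, 0.25, 0.25.
Left endpoints: -2, 0.75, 1, 2, 2.25.
g(-2) = 21, g(0.75) = -3.0625, g(1) = -3, g(2) = 1, g(2.25) = 2.9375.
Sum = Σ Δu_i · g(u_i).
Sum = 54.96875.

54.96875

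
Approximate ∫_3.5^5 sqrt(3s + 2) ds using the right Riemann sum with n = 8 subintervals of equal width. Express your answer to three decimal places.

5.810

Δs = (5 − 3.5)/8 = 0.1875.
Right endpoints: 3.6875, 3.875, 4.0625, 4.25, 4.4375, 4.625, 4.8125, 5.
f(3.6875) ≈ 3.614, f(3.875) ≈ 3.691, f(4.0625) ≈ 3.767, f(4.25) ≈ 3.841, f(4.4375) ≈ 3.913, f(4.625) ≈ 3.984, f(4.8125) ≈ 4.054, f(5) ≈ 4.123.
Sum = Δs · [f(3.6875) + f(3.875) + f(4.0625) + ...].
Sum ≈ 5.810.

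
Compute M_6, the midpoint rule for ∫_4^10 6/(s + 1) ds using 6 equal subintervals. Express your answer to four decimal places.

4.7229

Δs = (10 − 4)/6 = 1.
Midpoints: 4.5, 5.5, 6.5, 7.5, 8.5, 9.5.
f(4.5) = 12/11, f(5.5) = 12/13, f(6.5) = 0.8, f(7.5) = 12/17, f(8.5) = 12/19, f(9.5) = 4/7.
Sum = Δs · [f(4.5) + f(5.5) + f(6.5) + ...].
Sum ≈ 4.7229.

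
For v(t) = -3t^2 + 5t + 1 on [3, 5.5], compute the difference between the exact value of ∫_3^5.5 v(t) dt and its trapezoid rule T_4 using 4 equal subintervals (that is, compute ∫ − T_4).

0.48828125

Exact integral: ∫_3^5.5 v(t) dt = -83.75.
T_4 = -84.23828125.
Error = -83.75 − (-84.23828125) = 0.48828125.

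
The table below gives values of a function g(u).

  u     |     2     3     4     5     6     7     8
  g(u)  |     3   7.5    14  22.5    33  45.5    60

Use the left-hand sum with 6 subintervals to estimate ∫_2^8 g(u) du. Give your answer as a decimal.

Δu = 1.
Sum = 1·[3 + 7.5 + 14 + 22.5 + 33 + 45.5] = 125.5.

125.5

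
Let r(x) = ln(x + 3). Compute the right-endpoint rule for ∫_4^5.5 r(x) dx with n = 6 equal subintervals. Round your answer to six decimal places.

Δx = (5.5 − 4)/6 = 0.25.
Right endpoints: 4.25, 4.5, 4.75, 5, 5.25, 5.5.
r(4.25) ≈ 1.981001, r(4.5) ≈ 2.014903, r(4.75) ≈ 2.047693, r(5) ≈ 2.079442, r(5.25) ≈ 2.110213, r(5.5) ≈ 2.140066.
Sum = Δx · [r(4.25) + r(4.5) + r(4.75) + ...].
Sum ≈ 3.093330.

3.093330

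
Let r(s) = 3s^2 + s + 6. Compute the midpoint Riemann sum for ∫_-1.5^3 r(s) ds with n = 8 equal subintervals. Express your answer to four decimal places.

60.3940

Δs = (3 − (-1.5))/8 = 0.5625.
Midpoints: -1.21875, -0.65625, -0.09375, 0.46875, 1.03125, 1.59375, 2.15625, 2.71875.
r(-1.21875) = 9459/1024, r(-0.65625) = 6795/1024, r(-0.09375) = 6075/1024, r(0.46875) = 7299/1024, r(1.03125) = 10467/1024, r(1.59375) = 15579/1024, r(2.15625) = 22635/1024, r(2.71875) = 31635/1024.
Sum = Δs · [r(-1.21875) + r(-0.65625) + r(-0.09375) + ...].
Sum ≈ 60.3940.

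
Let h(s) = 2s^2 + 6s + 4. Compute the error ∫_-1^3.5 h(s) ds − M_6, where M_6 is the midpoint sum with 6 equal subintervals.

0.421875

Exact integral: ∫_-1^3.5 h(s) ds = 81.
M_6 = 80.578125.
Error = 81 − 80.578125 = 0.421875.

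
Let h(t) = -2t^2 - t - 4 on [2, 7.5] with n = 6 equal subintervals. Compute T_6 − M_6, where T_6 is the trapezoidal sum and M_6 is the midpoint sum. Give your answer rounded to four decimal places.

-2.3108

T_6 ≈ -325.582176.
M_6 ≈ -323.271412.
T_6 − M_6 ≈ -2.3108.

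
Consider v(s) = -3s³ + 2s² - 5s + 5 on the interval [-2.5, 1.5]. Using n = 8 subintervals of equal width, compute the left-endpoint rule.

Δs = (1.5 − (-2.5))/8 = 0.5.
Left endpoints: -2.5, -2, -1.5, -1, -0.5, 0, 0.5, 1.
v(-2.5) = 76.875, v(-2) = 47, v(-1.5) = 27.125, v(-1) = 15, v(-0.5) = 8.375, v(0) = 5, v(0.5) = 2.625, v(1) = -1.
Sum = Δs · [v(-2.5) + v(-2) + v(-1.5) + ...].
Sum = 90.5.

90.5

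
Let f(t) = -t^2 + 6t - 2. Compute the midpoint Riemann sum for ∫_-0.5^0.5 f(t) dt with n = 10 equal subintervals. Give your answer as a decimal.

-2.0825

Δt = (0.5 − (-0.5))/10 = 0.1.
Midpoints: -0.45, -0.35, -0.25, -0.15, -0.05, 0.05, 0.15, 0.25, 0.35, 0.45.
f(-0.45) = -4.9025, f(-0.35) = -4.2225, f(-0.25) = -3.5625, f(-0.15) = -2.9225, f(-0.05) = -2.3025, f(0.05) = -1.7025, f(0.15) = -1.1225, f(0.25) = -0.5625, f(0.35) = -0.0225, f(0.45) = 0.4975.
Sum = Δt · [f(-0.45) + f(-0.35) + f(-0.25) + ...].
Sum = -2.0825.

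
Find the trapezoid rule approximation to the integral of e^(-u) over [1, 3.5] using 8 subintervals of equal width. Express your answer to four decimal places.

Δu = (3.5 − 1)/8 = 0.3125.
f(1) ≈ 0.3679, f(1.3125) ≈ 0.2691, f(1.625) ≈ 0.1969, f(1.9375) ≈ 0.1441, f(2.25) ≈ 0.1054, f(2.5625) ≈ 0.0771, f(2.875) ≈ 0.0564, f(3.1875) ≈ 0.0413, f(3.5) ≈ 0.0302.
T_8 = (Δu/2)·[f(u_0) + 2f(u_1) + ... + 2f(u_{7}) + f(u_8)].
Sum ≈ 0.3404.

0.3404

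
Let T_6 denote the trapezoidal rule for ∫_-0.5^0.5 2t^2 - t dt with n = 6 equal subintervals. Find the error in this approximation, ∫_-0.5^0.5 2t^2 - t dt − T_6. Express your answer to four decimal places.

Exact integral: ∫_-0.5^0.5 f(t) dt ≈ 0.166667.
T_6 ≈ 0.175926.
Error ≈ 0.166667 − 0.175926 ≈ -0.0093.

-0.0093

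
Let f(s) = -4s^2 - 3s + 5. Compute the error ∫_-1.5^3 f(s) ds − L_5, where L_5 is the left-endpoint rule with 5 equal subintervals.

Exact integral: ∫_-1.5^3 f(s) ds = -28.125.
L_5 = -12.33.
Error = -28.125 − (-12.33) = -15.795.

-15.795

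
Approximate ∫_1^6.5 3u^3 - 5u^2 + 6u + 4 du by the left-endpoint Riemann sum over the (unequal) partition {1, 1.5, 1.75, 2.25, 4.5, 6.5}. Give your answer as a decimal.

Subinterval widths: 0.5, 0.25, 0.5, 2.25, 2.
Left endpoints: 1, 1.5, 1.75, 2.25, 4.5.
f(1) = 8, f(1.5) = 11.875, f(1.75) = 15.265625, f(2.25) = 26.359375, f(4.5) = 203.125.
Sum = Σ Δu_i · f(u_i).
Sum = 480.16015625.

480.16015625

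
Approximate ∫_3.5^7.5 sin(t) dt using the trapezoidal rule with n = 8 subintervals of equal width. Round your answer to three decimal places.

-1.256

Δt = (7.5 − 3.5)/8 = 0.5.
f(3.5) ≈ -0.351, f(4) ≈ -0.757, f(4.5) ≈ -0.978, f(5) ≈ -0.959, f(5.5) ≈ -0.706, f(6) ≈ -0.279, f(6.5) ≈ 0.215, f(7) ≈ 0.657, f(7.5) ≈ 0.938.
T_8 = (Δt/2)·[f(t_0) + 2f(t_1) + ... + 2f(t_{7}) + f(t_8)].
Sum ≈ -1.256.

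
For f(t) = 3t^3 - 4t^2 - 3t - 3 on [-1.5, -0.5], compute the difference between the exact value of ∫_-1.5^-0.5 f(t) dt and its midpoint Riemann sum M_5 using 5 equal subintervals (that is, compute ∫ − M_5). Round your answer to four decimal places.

Exact integral: ∫_-1.5^-0.5 f(t) dt ≈ -8.083333.
M_5 = -8.04.
Error ≈ -8.083333 − (-8.04) ≈ -0.0433.

-0.0433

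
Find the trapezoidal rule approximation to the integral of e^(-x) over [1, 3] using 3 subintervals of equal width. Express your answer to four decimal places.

0.3298

Δx = (3 − 1)/3 = 2/3.
f(1) ≈ 0.3679, f(5/3) ≈ 0.1889, f(7/3) ≈ 0.0970, f(3) ≈ 0.0498.
T_3 = (Δx/2)·[f(x_0) + 2f(x_1) + 2f(x_2) + f(x_3)].
Sum ≈ 0.3298.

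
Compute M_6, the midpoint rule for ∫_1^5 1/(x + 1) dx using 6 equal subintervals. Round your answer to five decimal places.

1.09458

Δx = (5 − 1)/6 = 2/3.
Midpoints: 4/3, 2, 8/3, 10/3, 4, 14/3.
f(4/3) = 3/7, f(2) = 1/3, f(8/3) = 3/11, f(10/3) = 3/13, f(4) = 0.2, f(14/3) = 3/17.
Sum = Δx · [f(4/3) + f(2) + f(8/3) + ...].
Sum ≈ 1.09458.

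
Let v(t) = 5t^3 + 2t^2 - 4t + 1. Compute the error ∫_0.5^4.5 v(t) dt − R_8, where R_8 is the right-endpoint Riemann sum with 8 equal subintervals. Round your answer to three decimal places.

Exact integral: ∫_0.5^4.5 v(t) dt ≈ 537.16667.
R_8 = 663.5.
Error ≈ 537.16667 − 663.5 ≈ -126.333.

-126.333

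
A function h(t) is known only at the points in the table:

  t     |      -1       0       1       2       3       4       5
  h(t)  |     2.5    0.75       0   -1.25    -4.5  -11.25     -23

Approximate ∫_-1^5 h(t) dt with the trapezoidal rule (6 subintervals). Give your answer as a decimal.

-26.5

Δt = 1.
T_6 = (1/2)·[2.5 + 2·0.75 + 2·0 + 2·(-1.25) + 2·(-4.5) + 2·(-11.25) + (-23)] = -26.5.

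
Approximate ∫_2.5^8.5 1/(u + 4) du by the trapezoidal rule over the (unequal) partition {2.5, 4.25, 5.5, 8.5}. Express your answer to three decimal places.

0.660

Subinterval widths: 1.75, 1.25, 3.
f(2.5) = 2/13, f(4.25) = 4/33, f(5.5) = 2/19, f(8.5) = 0.08.
On each subinterval the trapezoid contributes (Δu_i/2)·[f(u_{i-1}) + f(u_i)].
Sum ≈ 0.660.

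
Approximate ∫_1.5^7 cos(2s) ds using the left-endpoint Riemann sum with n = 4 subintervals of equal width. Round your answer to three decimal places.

Δs = (7 − 1.5)/4 = 1.375.
Left endpoints: 1.5, 2.875, 4.25, 5.625.
f(1.5) ≈ -0.990, f(2.875) ≈ 0.861, f(4.25) ≈ -0.602, f(5.625) ≈ 0.252.
Sum = Δs · [f(1.5) + f(2.875) + f(4.25) + f(5.625)].
Sum ≈ -0.659.

-0.659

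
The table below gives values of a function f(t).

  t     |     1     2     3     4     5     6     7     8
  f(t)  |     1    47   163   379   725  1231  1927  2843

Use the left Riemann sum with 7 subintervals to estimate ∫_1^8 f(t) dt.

4473

Δt = 1.
Sum = 1·[1 + 47 + 163 + 379 + 725 + 1231 + 1927] = 4473.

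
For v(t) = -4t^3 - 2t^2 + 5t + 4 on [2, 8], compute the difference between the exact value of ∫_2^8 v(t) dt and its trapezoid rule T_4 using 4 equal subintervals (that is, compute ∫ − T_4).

139.5

Exact integral: ∫_2^8 v(t) dt = -4242.
T_4 = -4381.5.
Error = -4242 − (-4381.5) = 139.5.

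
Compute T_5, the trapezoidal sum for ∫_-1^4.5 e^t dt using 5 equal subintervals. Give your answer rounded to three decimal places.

98.512

Δt = (4.5 − (-1))/5 = 1.1.
f(-1) ≈ 0.368, f(0.1) ≈ 1.105, f(1.2) ≈ 3.320, f(2.3) ≈ 9.974, f(3.4) ≈ 29.964, f(4.5) ≈ 90.017.
T_5 = (Δt/2)·[f(t_0) + 2f(t_1) + ... + 2f(t_{4}) + f(t_5)].
Sum ≈ 98.512.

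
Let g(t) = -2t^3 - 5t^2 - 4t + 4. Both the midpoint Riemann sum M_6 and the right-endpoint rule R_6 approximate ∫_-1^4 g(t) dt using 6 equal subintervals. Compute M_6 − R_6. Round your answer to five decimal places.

M_6 ≈ -241.7824074.
R_6 ≈ -347.6851852.
M_6 − R_6 ≈ 105.90278.

105.90278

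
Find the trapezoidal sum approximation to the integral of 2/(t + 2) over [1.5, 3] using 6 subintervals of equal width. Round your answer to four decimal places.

0.7138

Δt = (3 − 1.5)/6 = 0.25.
f(1.5) = 4/7, f(1.75) = 8/15, f(2) = 0.5, f(2.25) = 8/17, f(2.5) = 4/9, f(2.75) = 8/19, f(3) = 0.4.
T_6 = (Δt/2)·[f(t_0) + 2f(t_1) + ... + 2f(t_{5}) + f(t_6)].
Sum ≈ 0.7138.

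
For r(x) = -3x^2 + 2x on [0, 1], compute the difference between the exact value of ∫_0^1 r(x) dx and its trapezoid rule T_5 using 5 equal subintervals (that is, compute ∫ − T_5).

Exact integral: ∫_0^1 r(x) dx = 0.
T_5 = -0.02.
Error = 0 − (-0.02) = 0.02.

0.02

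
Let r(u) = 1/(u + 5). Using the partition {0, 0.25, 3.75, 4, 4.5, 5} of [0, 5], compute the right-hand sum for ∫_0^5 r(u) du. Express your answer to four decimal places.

Subinterval widths: 0.25, 3.5, 0.25, 0.5, 0.5.
Right endpoints: 0.25, 3.75, 4, 4.5, 5.
r(0.25) = 4/21, r(3.75) = 4/35, r(4) = 1/9, r(4.5) = 2/19, r(5) = 0.1.
Sum = Σ Δu_i · r(u_i).
Sum ≈ 0.5780.

0.5780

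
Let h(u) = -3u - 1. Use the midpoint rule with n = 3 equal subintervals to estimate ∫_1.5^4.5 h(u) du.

Δu = (4.5 − 1.5)/3 = 1.
Midpoints: 2, 3, 4.
h(2) = -7, h(3) = -10, h(4) = -13.
Sum = Δu · [h(2) + h(3) + h(4)].
Sum = -30.

-30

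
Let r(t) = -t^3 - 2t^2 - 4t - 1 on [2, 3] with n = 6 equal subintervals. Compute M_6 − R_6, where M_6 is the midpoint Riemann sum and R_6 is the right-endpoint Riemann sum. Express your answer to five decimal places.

2.81597

M_6 ≈ -39.8946759.
R_6 ≈ -42.7106481.
M_6 − R_6 ≈ 2.81597.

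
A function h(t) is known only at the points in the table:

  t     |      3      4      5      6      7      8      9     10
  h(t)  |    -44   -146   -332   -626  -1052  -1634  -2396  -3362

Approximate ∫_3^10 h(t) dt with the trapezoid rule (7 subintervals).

-7889

Δt = 1.
T_7 = (1/2)·[(-44) + 2·(-146) + 2·(-332) + 2·(-626) + 2·(-1052) + 2·(-1634) + 2·(-2396) + (-3362)] = -7889.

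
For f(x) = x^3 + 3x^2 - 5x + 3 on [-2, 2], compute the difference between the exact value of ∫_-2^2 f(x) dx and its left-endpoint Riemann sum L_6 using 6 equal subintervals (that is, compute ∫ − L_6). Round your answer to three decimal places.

Exact integral: ∫_-2^2 f(x) dx = 28.
L_6 ≈ 30.22222.
Error ≈ 28 − 30.22222 ≈ -2.222.

-2.222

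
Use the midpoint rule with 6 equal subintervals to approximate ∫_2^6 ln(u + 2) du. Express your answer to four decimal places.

Δu = (6 − 2)/6 = 2/3.
Midpoints: 7/3, 3, 11/3, 13/3, 5, 17/3.
f(7/3) ≈ 1.4663, f(3) ≈ 1.6094, f(11/3) ≈ 1.7346, f(13/3) ≈ 1.8458, f(5) ≈ 1.9459, f(17/3) ≈ 2.0369.
Sum = Δu · [f(7/3) + f(3) + f(11/3) + ...].
Sum ≈ 7.0927.

7.0927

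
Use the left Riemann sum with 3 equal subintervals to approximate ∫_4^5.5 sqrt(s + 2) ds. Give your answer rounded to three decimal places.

3.822

Δs = (5.5 − 4)/3 = 0.5.
Left endpoints: 4, 4.5, 5.
f(4) ≈ 2.449, f(4.5) ≈ 2.550, f(5) ≈ 2.646.
Sum = Δs · [f(4) + f(4.5) + f(5)].
Sum ≈ 3.822.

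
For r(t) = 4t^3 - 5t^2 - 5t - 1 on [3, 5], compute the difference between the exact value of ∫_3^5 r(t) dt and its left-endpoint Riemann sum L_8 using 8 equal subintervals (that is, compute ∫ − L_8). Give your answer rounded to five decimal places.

Exact integral: ∫_3^5 r(t) dt ≈ 338.6666667.
L_8 = 301.8125.
Error ≈ 338.6666667 − 301.8125 ≈ 36.85417.

36.85417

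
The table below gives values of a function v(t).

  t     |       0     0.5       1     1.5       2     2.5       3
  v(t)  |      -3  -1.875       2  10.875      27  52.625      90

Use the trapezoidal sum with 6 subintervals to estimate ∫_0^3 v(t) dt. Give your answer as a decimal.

67.0625

Δt = 0.5.
T_6 = (0.5/2)·[(-3) + 2·(-1.875) + 2·2 + 2·10.875 + 2·27 + 2·52.625 + 90] = 67.0625.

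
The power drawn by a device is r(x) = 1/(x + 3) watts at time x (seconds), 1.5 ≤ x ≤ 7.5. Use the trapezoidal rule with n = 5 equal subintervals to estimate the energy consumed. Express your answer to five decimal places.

Δx = (7.5 − 1.5)/5 = 1.2.
r(1.5) = 2/9, r(2.7) = 10/57, r(3.9) = 10/69, r(5.1) = 10/81, r(6.3) = 10/93, r(7.5) = 2/21.
T_5 = (Δx/2)·[r(x_0) + 2r(x_1) + ... + 2r(x_{4}) + r(x_5)].
Sum ≈ 0.85210.

0.85210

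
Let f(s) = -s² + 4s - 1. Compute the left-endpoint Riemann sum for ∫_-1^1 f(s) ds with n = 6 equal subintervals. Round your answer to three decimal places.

-4.037

Δs = (1 − (-1))/6 = 1/3.
Left endpoints: -1, -2/3, -1/3, 0, 1/3, 2/3.
f(-1) = -6, f(-2/3) = -37/9, f(-1/3) = -22/9, f(0) = -1, f(1/3) = 2/9, f(2/3) = 11/9.
Sum = Δs · [f(-1) + f(-2/3) + f(-1/3) + ...].
Sum ≈ -4.037.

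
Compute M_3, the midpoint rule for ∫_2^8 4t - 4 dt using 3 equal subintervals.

96

Δt = (8 − 2)/3 = 2.
Midpoints: 3, 5, 7.
f(3) = 8, f(5) = 16, f(7) = 24.
Sum = Δt · [f(3) + f(5) + f(7)].
Sum = 96.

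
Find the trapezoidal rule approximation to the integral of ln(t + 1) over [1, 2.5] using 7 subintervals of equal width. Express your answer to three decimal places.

Δt = (2.5 − 1)/7 = 3/14.
f(1) ≈ 0.693, f(17/14) ≈ 0.795, f(10/7) ≈ 0.887, f(23/14) ≈ 0.972, f(13/7) ≈ 1.050, f(29/14) ≈ 1.122, f(16/7) ≈ 1.190, f(2.5) ≈ 1.253.
T_7 = (Δt/2)·[f(t_0) + 2f(t_1) + ... + 2f(t_{6}) + f(t_7)].
Sum ≈ 1.498.

1.498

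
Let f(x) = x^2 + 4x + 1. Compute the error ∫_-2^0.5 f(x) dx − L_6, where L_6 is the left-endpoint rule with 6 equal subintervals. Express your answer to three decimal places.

1.230

Exact integral: ∫_-2^0.5 f(x) dx ≈ -2.29167.
L_6 ≈ -3.52141.
Error ≈ -2.29167 − (-3.52141) ≈ 1.230.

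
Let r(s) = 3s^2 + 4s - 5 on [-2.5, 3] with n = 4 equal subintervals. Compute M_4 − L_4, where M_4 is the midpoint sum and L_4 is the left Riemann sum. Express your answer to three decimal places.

12.998

M_4 ≈ 18.02539.
L_4 = 5.02734375.
M_4 − L_4 ≈ 12.998.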